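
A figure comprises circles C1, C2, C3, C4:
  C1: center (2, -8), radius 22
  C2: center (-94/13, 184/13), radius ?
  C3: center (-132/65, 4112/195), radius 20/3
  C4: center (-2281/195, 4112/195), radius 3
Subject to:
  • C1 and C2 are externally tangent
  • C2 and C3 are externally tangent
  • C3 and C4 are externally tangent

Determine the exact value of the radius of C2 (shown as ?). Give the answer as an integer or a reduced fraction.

2

1. [ext C1·C2]  r_C2² + 44r_C2 − 92 = 0  ⇒  r_C2 = 2 (r>0 drops 1)
2. [ext C2·C3]  r_C2² + (40/3)r_C2 − 92/3 = 0  ⇒  r_C2 = 2 (r>0 drops 1)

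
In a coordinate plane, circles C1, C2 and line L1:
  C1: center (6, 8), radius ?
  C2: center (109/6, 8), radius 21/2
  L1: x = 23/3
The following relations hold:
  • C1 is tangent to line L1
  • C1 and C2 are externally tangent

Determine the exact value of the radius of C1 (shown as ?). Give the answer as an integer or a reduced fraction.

5/3

1. [C1‖L1]  r_C1² − 25/9 = 0  ⇒  r_C1 = 5/3 (r>0 drops 1)
2. [ext C1·C2]  r_C1² + 21r_C1 − 340/9 = 0  ⇒  r_C1 = 5/3 (r>0 drops 1)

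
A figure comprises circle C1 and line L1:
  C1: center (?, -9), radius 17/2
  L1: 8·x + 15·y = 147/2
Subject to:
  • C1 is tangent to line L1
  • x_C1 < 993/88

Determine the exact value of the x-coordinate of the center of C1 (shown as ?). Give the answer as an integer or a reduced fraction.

8

1. [C1‖L1]  x_C1² − (417/8)x_C1 + 353 = 0  ⇒  x_C1 = 8 or 353/8
2. given x_C1 < 993/88: keep 8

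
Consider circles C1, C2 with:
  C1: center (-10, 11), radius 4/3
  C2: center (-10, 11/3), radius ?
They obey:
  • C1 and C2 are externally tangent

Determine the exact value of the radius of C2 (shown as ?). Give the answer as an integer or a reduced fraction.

6

1. [ext C1·C2]  r_C2² + (8/3)r_C2 − 52 = 0  ⇒  r_C2 = 6 (r>0 drops 1)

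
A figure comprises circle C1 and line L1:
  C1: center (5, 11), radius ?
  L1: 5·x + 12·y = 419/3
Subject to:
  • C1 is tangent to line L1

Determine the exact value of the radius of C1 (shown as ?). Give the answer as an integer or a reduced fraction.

4/3

1. [C1‖L1]  r_C1² − 16/9 = 0  ⇒  r_C1 = 4/3 (r>0 drops 1)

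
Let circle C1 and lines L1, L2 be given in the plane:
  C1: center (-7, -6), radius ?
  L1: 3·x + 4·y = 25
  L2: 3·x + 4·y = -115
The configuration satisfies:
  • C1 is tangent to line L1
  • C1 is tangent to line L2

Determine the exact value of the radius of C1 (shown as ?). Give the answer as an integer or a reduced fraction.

1. [C1‖L1]  r_C1² − 196 = 0  ⇒  r_C1 = 14 (r>0 drops 1)
2. [C1‖L2]  r_C1² − 196 = 0  ⇒  r_C1 = 14 (r>0 drops 1)

14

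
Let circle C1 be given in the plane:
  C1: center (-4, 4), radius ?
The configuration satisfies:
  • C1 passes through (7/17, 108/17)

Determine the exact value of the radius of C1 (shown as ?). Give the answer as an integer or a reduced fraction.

1. [C1∋P]  r_C1² − 25 = 0  ⇒  r_C1 = 5 (r>0 drops 1)

5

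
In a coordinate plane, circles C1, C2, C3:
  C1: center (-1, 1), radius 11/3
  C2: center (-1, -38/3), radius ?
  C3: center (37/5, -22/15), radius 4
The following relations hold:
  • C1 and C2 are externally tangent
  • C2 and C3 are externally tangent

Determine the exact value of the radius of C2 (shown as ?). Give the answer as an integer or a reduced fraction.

1. [ext C1·C2]  r_C2² + (22/3)r_C2 − 520/3 = 0  ⇒  r_C2 = 10 (r>0 drops 1)
2. [ext C2·C3]  r_C2² + 8r_C2 − 180 = 0  ⇒  r_C2 = 10 (r>0 drops 1)

10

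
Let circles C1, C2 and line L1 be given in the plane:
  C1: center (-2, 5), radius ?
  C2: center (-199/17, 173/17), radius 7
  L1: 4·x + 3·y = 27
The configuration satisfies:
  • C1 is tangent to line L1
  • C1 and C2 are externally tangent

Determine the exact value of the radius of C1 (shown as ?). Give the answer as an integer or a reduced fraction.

1. [C1‖L1]  r_C1² − 16 = 0  ⇒  r_C1 = 4 (r>0 drops 1)
2. [ext C1·C2]  r_C1² + 14r_C1 − 72 = 0  ⇒  r_C1 = 4 (r>0 drops 1)

4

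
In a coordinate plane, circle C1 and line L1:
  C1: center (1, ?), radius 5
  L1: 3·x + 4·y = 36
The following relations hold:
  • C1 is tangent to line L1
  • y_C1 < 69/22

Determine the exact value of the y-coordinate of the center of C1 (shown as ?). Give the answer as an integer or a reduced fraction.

1. [C1‖L1]  y_C1² − (33/2)y_C1 + 29 = 0  ⇒  y_C1 = 2 or 29/2
2. given y_C1 < 69/22: keep 2

2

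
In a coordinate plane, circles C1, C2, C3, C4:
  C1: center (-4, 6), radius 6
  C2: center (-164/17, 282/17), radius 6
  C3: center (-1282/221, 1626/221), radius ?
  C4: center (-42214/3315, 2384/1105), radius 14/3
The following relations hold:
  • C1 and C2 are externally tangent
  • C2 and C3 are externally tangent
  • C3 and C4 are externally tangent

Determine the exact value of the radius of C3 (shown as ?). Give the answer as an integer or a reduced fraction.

1. [ext C2·C3]  r_C3² + 12r_C3 − 64 = 0  ⇒  r_C3 = 4 (r>0 drops 1)
2. [ext C3·C4]  r_C3² + (28/3)r_C3 − 160/3 = 0  ⇒  r_C3 = 4 (r>0 drops 1)

4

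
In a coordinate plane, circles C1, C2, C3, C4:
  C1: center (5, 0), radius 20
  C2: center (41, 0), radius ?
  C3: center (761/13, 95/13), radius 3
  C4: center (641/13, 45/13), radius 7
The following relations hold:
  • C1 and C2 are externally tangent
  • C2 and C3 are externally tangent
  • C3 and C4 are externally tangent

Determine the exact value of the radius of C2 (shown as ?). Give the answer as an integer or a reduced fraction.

1. [ext C1·C2]  r_C2² + 40r_C2 − 896 = 0  ⇒  r_C2 = 16 (r>0 drops 1)
2. [ext C2·C3]  r_C2² + 6r_C2 − 352 = 0  ⇒  r_C2 = 16 (r>0 drops 1)

16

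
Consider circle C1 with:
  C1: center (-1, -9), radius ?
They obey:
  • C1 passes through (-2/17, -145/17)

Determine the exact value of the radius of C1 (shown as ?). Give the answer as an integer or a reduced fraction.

1

1. [C1∋P]  r_C1² − 1 = 0  ⇒  r_C1 = 1 (r>0 drops 1)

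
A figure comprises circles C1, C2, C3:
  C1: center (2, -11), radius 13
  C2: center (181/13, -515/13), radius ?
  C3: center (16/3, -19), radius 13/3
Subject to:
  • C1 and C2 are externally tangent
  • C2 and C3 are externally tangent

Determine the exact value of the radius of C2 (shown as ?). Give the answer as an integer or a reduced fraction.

18

1. [ext C1·C2]  r_C2² + 26r_C2 − 792 = 0  ⇒  r_C2 = 18 (r>0 drops 1)
2. [ext C2·C3]  r_C2² + (26/3)r_C2 − 480 = 0  ⇒  r_C2 = 18 (r>0 drops 1)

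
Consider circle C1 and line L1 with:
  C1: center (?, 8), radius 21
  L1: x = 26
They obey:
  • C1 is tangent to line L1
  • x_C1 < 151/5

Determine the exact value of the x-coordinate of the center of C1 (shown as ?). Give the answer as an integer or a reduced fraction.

5

1. [C1‖L1]  x_C1² − 52x_C1 + 235 = 0  ⇒  x_C1 = 5 or 47
2. given x_C1 < 151/5: keep 5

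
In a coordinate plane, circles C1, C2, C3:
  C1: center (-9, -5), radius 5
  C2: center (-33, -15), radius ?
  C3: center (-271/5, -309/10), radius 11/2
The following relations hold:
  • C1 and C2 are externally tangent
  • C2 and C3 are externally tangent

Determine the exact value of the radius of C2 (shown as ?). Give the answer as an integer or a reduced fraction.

21

1. [ext C1·C2]  r_C2² + 10r_C2 − 651 = 0  ⇒  r_C2 = 21 (r>0 drops 1)
2. [ext C2·C3]  r_C2² + 11r_C2 − 672 = 0  ⇒  r_C2 = 21 (r>0 drops 1)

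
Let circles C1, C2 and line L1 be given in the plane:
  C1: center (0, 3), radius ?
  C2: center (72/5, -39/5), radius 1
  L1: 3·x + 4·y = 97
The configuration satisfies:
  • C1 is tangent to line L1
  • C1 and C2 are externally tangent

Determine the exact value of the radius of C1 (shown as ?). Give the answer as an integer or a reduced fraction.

17

1. [C1‖L1]  r_C1² − 289 = 0  ⇒  r_C1 = 17 (r>0 drops 1)
2. [ext C1·C2]  r_C1² + 2r_C1 − 323 = 0  ⇒  r_C1 = 17 (r>0 drops 1)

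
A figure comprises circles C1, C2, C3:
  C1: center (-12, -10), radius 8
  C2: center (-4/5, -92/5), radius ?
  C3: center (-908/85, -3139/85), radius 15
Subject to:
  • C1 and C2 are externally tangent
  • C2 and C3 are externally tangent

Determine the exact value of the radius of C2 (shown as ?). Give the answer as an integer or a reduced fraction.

6

1. [ext C1·C2]  r_C2² + 16r_C2 − 132 = 0  ⇒  r_C2 = 6 (r>0 drops 1)
2. [ext C2·C3]  r_C2² + 30r_C2 − 216 = 0  ⇒  r_C2 = 6 (r>0 drops 1)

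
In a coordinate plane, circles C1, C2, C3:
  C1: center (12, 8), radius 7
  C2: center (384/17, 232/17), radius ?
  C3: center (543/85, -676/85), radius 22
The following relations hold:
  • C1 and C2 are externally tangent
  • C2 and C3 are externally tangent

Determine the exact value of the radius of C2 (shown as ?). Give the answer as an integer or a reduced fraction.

5

1. [ext C1·C2]  r_C2² + 14r_C2 − 95 = 0  ⇒  r_C2 = 5 (r>0 drops 1)
2. [ext C2·C3]  r_C2² + 44r_C2 − 245 = 0  ⇒  r_C2 = 5 (r>0 drops 1)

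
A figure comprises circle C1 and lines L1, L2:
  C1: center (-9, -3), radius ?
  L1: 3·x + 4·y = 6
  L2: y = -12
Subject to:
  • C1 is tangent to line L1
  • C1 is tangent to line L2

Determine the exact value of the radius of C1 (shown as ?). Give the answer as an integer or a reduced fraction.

1. [C1‖L1]  r_C1² − 81 = 0  ⇒  r_C1 = 9 (r>0 drops 1)
2. [C1‖L2]  r_C1² − 81 = 0  ⇒  r_C1 = 9 (r>0 drops 1)

9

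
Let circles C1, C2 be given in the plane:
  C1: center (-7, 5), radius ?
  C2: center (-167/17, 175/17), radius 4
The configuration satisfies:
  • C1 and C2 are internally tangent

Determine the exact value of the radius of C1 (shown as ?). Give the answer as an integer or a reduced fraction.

10

1. [int C1,C2]  r_C1² − 8r_C1 − 20 = 0  ⇒  r_C1 = 10 (r>0 drops 1)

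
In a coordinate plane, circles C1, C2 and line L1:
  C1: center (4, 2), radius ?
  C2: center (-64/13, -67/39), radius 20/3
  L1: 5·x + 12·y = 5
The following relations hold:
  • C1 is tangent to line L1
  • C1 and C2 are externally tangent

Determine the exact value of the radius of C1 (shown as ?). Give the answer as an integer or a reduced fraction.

1. [C1‖L1]  r_C1² − 9 = 0  ⇒  r_C1 = 3 (r>0 drops 1)
2. [ext C1·C2]  r_C1² + (40/3)r_C1 − 49 = 0  ⇒  r_C1 = 3 (r>0 drops 1)

3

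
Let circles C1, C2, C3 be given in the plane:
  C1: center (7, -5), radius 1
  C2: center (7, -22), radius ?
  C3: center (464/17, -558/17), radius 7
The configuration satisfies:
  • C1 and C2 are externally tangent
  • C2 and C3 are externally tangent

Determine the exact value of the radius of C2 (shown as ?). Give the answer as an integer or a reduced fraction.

16

1. [ext C1·C2]  r_C2² + 2r_C2 − 288 = 0  ⇒  r_C2 = 16 (r>0 drops 1)
2. [ext C2·C3]  r_C2² + 14r_C2 − 480 = 0  ⇒  r_C2 = 16 (r>0 drops 1)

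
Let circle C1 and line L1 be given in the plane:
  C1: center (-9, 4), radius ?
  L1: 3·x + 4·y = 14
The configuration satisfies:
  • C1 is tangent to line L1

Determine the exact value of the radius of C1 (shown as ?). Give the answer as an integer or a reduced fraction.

1. [C1‖L1]  r_C1² − 25 = 0  ⇒  r_C1 = 5 (r>0 drops 1)

5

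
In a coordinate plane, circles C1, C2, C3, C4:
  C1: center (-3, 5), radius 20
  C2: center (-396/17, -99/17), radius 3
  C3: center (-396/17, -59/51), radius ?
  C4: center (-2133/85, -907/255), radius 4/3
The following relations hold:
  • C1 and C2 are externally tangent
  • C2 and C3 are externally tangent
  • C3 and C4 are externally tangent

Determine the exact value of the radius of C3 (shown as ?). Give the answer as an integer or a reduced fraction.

5/3

1. [ext C2·C3]  r_C3² + 6r_C3 − 115/9 = 0  ⇒  r_C3 = 5/3 (r>0 drops 1)
2. [ext C3·C4]  r_C3² + (8/3)r_C3 − 65/9 = 0  ⇒  r_C3 = 5/3 (r>0 drops 1)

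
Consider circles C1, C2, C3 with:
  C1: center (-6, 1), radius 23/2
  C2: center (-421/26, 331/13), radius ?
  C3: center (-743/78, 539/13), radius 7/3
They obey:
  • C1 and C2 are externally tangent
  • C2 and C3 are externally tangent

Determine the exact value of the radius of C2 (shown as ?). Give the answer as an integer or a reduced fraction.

1. [ext C1·C2]  r_C2² + 23r_C2 − 570 = 0  ⇒  r_C2 = 15 (r>0 drops 1)
2. [ext C2·C3]  r_C2² + (14/3)r_C2 − 295 = 0  ⇒  r_C2 = 15 (r>0 drops 1)

15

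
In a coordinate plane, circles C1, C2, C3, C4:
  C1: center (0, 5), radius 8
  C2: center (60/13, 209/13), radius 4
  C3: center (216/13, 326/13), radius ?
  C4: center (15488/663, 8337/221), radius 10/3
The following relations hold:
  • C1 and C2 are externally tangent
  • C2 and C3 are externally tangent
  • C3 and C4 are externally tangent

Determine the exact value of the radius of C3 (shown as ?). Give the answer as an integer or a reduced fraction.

1. [ext C2·C3]  r_C3² + 8r_C3 − 209 = 0  ⇒  r_C3 = 11 (r>0 drops 1)
2. [ext C3·C4]  r_C3² + (20/3)r_C3 − 583/3 = 0  ⇒  r_C3 = 11 (r>0 drops 1)

11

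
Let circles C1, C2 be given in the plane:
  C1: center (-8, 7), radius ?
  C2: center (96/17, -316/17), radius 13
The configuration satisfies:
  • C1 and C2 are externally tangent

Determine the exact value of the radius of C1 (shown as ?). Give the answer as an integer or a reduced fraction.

16

1. [ext C1·C2]  r_C1² + 26r_C1 − 672 = 0  ⇒  r_C1 = 16 (r>0 drops 1)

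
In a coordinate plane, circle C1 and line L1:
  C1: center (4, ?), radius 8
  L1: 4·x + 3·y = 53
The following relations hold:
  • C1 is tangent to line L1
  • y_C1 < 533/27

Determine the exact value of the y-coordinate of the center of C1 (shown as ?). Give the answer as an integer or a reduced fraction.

1. [C1‖L1]  y_C1² − (74/3)y_C1 − 77/3 = 0  ⇒  y_C1 = -1 or 77/3
2. given y_C1 < 533/27: keep -1

-1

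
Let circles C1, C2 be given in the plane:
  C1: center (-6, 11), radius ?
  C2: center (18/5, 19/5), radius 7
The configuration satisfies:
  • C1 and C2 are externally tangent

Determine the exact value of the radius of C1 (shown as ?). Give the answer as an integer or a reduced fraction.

1. [ext C1·C2]  r_C1² + 14r_C1 − 95 = 0  ⇒  r_C1 = 5 (r>0 drops 1)

5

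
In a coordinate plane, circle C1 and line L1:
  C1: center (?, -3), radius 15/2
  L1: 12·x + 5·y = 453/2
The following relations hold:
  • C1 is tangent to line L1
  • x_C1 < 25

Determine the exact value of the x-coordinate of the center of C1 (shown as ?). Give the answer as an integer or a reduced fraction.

1. [C1‖L1]  x_C1² − (161/4)x_C1 + 339 = 0  ⇒  x_C1 = 12 or 113/4
2. given x_C1 < 25: keep 12

12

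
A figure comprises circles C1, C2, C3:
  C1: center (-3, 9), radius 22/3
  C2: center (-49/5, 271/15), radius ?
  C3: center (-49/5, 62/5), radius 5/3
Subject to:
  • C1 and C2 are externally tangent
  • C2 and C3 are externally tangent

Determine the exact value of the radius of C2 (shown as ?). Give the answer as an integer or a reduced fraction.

4

1. [ext C1·C2]  r_C2² + (44/3)r_C2 − 224/3 = 0  ⇒  r_C2 = 4 (r>0 drops 1)
2. [ext C2·C3]  r_C2² + (10/3)r_C2 − 88/3 = 0  ⇒  r_C2 = 4 (r>0 drops 1)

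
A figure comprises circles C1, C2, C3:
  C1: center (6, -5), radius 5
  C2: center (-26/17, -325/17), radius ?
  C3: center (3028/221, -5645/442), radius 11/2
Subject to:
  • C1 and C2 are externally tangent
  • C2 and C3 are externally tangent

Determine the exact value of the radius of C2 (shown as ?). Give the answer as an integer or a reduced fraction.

1. [ext C1·C2]  r_C2² + 10r_C2 − 231 = 0  ⇒  r_C2 = 11 (r>0 drops 1)
2. [ext C2·C3]  r_C2² + 11r_C2 − 242 = 0  ⇒  r_C2 = 11 (r>0 drops 1)

11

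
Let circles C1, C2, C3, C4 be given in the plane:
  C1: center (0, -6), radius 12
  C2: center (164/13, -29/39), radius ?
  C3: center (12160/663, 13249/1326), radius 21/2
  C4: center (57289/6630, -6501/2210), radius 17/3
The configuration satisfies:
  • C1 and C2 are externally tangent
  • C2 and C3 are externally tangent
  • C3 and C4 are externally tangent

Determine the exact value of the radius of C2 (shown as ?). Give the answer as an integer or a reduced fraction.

5/3

1. [ext C1·C2]  r_C2² + 24r_C2 − 385/9 = 0  ⇒  r_C2 = 5/3 (r>0 drops 1)
2. [ext C2·C3]  r_C2² + 21r_C2 − 340/9 = 0  ⇒  r_C2 = 5/3 (r>0 drops 1)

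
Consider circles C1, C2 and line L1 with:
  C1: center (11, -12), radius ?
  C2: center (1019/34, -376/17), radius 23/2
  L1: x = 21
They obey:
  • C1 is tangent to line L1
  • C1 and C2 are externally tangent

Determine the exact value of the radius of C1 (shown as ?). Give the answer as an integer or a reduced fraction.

10

1. [C1‖L1]  r_C1² − 100 = 0  ⇒  r_C1 = 10 (r>0 drops 1)
2. [ext C1·C2]  r_C1² + 23r_C1 − 330 = 0  ⇒  r_C1 = 10 (r>0 drops 1)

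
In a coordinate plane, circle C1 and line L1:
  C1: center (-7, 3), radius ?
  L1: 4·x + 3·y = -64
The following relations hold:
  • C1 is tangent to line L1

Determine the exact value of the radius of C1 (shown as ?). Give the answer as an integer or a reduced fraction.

1. [C1‖L1]  r_C1² − 81 = 0  ⇒  r_C1 = 9 (r>0 drops 1)

9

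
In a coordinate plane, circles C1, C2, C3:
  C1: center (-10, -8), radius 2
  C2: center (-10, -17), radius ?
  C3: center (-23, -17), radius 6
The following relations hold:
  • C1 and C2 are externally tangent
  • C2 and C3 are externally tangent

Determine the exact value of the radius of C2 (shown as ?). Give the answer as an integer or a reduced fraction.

7

1. [ext C1·C2]  r_C2² + 4r_C2 − 77 = 0  ⇒  r_C2 = 7 (r>0 drops 1)
2. [ext C2·C3]  r_C2² + 12r_C2 − 133 = 0  ⇒  r_C2 = 7 (r>0 drops 1)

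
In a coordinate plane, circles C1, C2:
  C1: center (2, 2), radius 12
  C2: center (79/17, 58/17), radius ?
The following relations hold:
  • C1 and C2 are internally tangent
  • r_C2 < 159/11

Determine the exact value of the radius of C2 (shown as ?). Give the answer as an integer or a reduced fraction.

1. [int C1,C2]  r_C2² − 24r_C2 + 135 = 0  ⇒  r_C2 = 9 or 15
2. given r_C2 < 159/11: keep 9

9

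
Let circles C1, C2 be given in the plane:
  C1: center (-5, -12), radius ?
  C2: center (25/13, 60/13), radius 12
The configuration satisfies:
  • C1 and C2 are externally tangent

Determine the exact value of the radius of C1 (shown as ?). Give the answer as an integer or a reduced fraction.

6

1. [ext C1·C2]  r_C1² + 24r_C1 − 180 = 0  ⇒  r_C1 = 6 (r>0 drops 1)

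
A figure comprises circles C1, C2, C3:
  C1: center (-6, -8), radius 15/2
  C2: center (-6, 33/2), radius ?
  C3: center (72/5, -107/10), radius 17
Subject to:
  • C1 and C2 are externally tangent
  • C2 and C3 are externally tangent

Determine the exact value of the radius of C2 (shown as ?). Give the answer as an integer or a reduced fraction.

1. [ext C1·C2]  r_C2² + 15r_C2 − 544 = 0  ⇒  r_C2 = 17 (r>0 drops 1)
2. [ext C2·C3]  r_C2² + 34r_C2 − 867 = 0  ⇒  r_C2 = 17 (r>0 drops 1)

17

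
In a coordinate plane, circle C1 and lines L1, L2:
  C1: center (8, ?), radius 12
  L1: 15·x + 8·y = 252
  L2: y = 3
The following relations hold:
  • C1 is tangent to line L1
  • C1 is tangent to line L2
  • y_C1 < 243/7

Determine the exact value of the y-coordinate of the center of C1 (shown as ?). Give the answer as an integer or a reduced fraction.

1. [C1‖L1]  y_C1² − 33y_C1 − 378 = 0  ⇒  y_C1 = -9 or 42
2. [C1‖L2]  y_C1² − 6y_C1 − 135 = 0  ⇒  y_C1 = -9 or 15

-9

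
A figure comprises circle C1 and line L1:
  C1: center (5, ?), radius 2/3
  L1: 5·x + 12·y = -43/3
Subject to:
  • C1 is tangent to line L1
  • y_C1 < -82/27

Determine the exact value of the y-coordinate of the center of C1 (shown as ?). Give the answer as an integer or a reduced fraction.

1. [C1‖L1]  y_C1² + (59/9)y_C1 + 92/9 = 0  ⇒  y_C1 = -4 or -23/9
2. given y_C1 < -82/27: keep -4

-4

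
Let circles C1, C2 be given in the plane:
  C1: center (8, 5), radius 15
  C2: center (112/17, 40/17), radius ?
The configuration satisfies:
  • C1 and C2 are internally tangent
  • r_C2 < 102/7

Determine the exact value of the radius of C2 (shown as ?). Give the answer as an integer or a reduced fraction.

1. [int C1,C2]  r_C2² − 30r_C2 + 216 = 0  ⇒  r_C2 = 12 or 18
2. given r_C2 < 102/7: keep 12

12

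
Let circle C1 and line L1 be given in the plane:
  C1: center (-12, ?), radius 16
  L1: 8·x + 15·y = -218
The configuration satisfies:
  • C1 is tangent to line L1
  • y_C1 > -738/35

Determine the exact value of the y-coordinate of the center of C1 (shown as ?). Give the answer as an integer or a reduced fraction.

10

1. [C1‖L1]  y_C1² + (244/15)y_C1 − 788/3 = 0  ⇒  y_C1 = -394/15 or 10
2. given y_C1 > -738/35: keep 10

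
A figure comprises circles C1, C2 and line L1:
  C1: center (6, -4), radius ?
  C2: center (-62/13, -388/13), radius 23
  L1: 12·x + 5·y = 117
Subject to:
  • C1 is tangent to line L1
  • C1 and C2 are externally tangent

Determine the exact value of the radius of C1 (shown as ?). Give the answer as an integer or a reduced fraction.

1. [C1‖L1]  r_C1² − 25 = 0  ⇒  r_C1 = 5 (r>0 drops 1)
2. [ext C1·C2]  r_C1² + 46r_C1 − 255 = 0  ⇒  r_C1 = 5 (r>0 drops 1)

5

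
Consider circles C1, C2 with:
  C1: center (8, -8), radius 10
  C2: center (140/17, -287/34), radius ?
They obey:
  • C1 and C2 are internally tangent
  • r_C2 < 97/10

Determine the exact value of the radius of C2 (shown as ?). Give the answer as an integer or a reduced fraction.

19/2

1. [int C1,C2]  r_C2² − 20r_C2 + 399/4 = 0  ⇒  r_C2 = 19/2 or 21/2
2. given r_C2 < 97/10: keep 19/2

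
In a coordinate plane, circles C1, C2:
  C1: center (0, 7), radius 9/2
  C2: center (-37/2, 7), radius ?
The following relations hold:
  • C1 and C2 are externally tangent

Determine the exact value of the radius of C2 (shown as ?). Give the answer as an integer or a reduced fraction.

1. [ext C1·C2]  r_C2² + 9r_C2 − 322 = 0  ⇒  r_C2 = 14 (r>0 drops 1)

14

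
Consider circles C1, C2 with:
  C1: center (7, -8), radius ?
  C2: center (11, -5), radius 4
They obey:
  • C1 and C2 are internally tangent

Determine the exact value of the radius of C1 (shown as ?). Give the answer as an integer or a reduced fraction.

1. [int C1,C2]  r_C1² − 8r_C1 − 9 = 0  ⇒  r_C1 = 9 (r>0 drops 1)

9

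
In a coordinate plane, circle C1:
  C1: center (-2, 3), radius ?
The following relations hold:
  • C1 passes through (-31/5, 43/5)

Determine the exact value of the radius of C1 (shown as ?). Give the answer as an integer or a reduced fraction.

7

1. [C1∋P]  r_C1² − 49 = 0  ⇒  r_C1 = 7 (r>0 drops 1)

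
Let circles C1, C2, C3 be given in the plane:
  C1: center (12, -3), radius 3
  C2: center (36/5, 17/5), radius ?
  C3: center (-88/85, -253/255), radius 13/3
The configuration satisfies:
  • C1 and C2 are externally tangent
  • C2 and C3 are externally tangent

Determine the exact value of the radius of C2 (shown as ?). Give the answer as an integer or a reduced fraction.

5

1. [ext C1·C2]  r_C2² + 6r_C2 − 55 = 0  ⇒  r_C2 = 5 (r>0 drops 1)
2. [ext C2·C3]  r_C2² + (26/3)r_C2 − 205/3 = 0  ⇒  r_C2 = 5 (r>0 drops 1)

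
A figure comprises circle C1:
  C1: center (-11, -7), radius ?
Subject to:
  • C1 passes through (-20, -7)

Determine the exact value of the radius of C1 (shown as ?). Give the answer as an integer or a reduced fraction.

1. [C1∋P]  r_C1² − 81 = 0  ⇒  r_C1 = 9 (r>0 drops 1)

9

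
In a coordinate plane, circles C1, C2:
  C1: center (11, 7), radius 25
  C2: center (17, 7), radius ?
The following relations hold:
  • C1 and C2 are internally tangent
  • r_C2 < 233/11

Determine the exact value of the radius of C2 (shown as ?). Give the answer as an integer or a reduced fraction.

1. [int C1,C2]  r_C2² − 50r_C2 + 589 = 0  ⇒  r_C2 = 19 or 31
2. given r_C2 < 233/11: keep 19

19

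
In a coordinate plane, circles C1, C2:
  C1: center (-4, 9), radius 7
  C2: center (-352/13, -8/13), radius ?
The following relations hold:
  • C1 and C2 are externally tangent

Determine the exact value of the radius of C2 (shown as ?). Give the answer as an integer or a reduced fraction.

1. [ext C1·C2]  r_C2² + 14r_C2 − 576 = 0  ⇒  r_C2 = 18 (r>0 drops 1)

18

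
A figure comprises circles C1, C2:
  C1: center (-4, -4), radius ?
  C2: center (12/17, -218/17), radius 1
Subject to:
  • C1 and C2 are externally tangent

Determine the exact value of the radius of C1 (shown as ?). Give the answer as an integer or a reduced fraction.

1. [ext C1·C2]  r_C1² + 2r_C1 − 99 = 0  ⇒  r_C1 = 9 (r>0 drops 1)

9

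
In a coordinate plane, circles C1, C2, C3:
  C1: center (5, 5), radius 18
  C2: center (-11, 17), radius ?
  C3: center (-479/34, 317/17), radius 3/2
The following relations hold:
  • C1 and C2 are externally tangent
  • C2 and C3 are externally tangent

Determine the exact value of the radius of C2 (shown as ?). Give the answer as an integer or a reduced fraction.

1. [ext C1·C2]  r_C2² + 36r_C2 − 76 = 0  ⇒  r_C2 = 2 (r>0 drops 1)
2. [ext C2·C3]  r_C2² + 3r_C2 − 10 = 0  ⇒  r_C2 = 2 (r>0 drops 1)

2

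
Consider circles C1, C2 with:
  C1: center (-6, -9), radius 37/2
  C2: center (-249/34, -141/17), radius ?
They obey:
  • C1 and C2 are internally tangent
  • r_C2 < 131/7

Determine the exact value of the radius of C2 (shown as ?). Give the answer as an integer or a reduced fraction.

1. [int C1,C2]  r_C2² − 37r_C2 + 340 = 0  ⇒  r_C2 = 17 or 20
2. given r_C2 < 131/7: keep 17

17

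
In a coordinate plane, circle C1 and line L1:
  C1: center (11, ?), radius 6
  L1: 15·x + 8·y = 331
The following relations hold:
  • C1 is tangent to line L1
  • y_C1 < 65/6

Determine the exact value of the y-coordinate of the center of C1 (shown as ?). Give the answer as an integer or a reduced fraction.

8

1. [C1‖L1]  y_C1² − (83/2)y_C1 + 268 = 0  ⇒  y_C1 = 8 or 67/2
2. given y_C1 < 65/6: keep 8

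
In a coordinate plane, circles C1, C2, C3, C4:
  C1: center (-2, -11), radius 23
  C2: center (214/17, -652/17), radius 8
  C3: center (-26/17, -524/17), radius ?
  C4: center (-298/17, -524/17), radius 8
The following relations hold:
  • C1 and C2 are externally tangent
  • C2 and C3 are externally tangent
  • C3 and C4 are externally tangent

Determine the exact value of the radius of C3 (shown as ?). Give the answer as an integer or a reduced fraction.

1. [ext C2·C3]  r_C3² + 16r_C3 − 192 = 0  ⇒  r_C3 = 8 (r>0 drops 1)
2. [ext C3·C4]  r_C3² + 16r_C3 − 192 = 0  ⇒  r_C3 = 8 (r>0 drops 1)

8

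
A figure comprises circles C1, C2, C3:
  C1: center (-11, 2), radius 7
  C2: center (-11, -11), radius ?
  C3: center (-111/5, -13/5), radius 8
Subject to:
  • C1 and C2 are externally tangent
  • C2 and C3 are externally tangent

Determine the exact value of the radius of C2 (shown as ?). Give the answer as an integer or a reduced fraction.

1. [ext C1·C2]  r_C2² + 14r_C2 − 120 = 0  ⇒  r_C2 = 6 (r>0 drops 1)
2. [ext C2·C3]  r_C2² + 16r_C2 − 132 = 0  ⇒  r_C2 = 6 (r>0 drops 1)

6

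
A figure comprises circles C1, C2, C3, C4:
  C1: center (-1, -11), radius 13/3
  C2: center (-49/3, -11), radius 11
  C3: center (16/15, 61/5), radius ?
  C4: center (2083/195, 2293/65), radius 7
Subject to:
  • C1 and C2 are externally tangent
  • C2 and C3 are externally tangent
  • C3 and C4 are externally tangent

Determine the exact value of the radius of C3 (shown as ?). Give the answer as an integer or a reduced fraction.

18

1. [ext C2·C3]  r_C3² + 22r_C3 − 720 = 0  ⇒  r_C3 = 18 (r>0 drops 1)
2. [ext C3·C4]  r_C3² + 14r_C3 − 576 = 0  ⇒  r_C3 = 18 (r>0 drops 1)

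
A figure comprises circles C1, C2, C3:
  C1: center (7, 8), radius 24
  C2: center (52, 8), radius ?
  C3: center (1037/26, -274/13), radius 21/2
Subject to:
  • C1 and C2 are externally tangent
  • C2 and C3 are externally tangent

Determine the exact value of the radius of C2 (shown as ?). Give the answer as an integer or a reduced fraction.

1. [ext C1·C2]  r_C2² + 48r_C2 − 1449 = 0  ⇒  r_C2 = 21 (r>0 drops 1)
2. [ext C2·C3]  r_C2² + 21r_C2 − 882 = 0  ⇒  r_C2 = 21 (r>0 drops 1)

21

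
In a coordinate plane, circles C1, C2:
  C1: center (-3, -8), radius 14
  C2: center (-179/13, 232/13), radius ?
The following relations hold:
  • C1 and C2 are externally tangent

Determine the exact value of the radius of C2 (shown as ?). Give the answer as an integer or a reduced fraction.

14

1. [ext C1·C2]  r_C2² + 28r_C2 − 588 = 0  ⇒  r_C2 = 14 (r>0 drops 1)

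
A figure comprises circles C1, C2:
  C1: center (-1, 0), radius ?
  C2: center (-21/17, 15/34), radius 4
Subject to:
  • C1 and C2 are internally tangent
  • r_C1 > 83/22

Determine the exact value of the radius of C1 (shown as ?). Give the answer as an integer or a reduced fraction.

1. [int C1,C2]  r_C1² − 8r_C1 + 63/4 = 0  ⇒  r_C1 = 7/2 or 9/2
2. given r_C1 > 83/22: keep 9/2

9/2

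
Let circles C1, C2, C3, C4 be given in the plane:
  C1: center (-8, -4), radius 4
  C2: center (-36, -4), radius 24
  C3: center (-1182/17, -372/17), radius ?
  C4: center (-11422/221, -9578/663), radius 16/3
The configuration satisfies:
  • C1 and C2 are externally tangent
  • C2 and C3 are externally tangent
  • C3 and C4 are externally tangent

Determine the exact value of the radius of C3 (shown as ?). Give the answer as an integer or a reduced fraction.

14

1. [ext C2·C3]  r_C3² + 48r_C3 − 868 = 0  ⇒  r_C3 = 14 (r>0 drops 1)
2. [ext C3·C4]  r_C3² + (32/3)r_C3 − 1036/3 = 0  ⇒  r_C3 = 14 (r>0 drops 1)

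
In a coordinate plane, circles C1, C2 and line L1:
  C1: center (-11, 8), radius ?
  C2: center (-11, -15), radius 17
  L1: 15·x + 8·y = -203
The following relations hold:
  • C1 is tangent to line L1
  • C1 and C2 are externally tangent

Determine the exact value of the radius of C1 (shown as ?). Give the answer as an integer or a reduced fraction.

6

1. [C1‖L1]  r_C1² − 36 = 0  ⇒  r_C1 = 6 (r>0 drops 1)
2. [ext C1·C2]  r_C1² + 34r_C1 − 240 = 0  ⇒  r_C1 = 6 (r>0 drops 1)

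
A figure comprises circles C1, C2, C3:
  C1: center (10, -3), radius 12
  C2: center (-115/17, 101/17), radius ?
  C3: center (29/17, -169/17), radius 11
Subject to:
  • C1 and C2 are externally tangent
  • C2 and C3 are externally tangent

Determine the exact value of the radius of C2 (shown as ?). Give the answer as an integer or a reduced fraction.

7

1. [ext C1·C2]  r_C2² + 24r_C2 − 217 = 0  ⇒  r_C2 = 7 (r>0 drops 1)
2. [ext C2·C3]  r_C2² + 22r_C2 − 203 = 0  ⇒  r_C2 = 7 (r>0 drops 1)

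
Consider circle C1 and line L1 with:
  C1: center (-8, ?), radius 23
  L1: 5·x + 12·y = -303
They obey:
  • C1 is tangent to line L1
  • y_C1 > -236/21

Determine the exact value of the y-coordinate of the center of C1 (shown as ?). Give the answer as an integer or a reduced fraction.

3

1. [C1‖L1]  y_C1² + (263/6)y_C1 − 281/2 = 0  ⇒  y_C1 = -281/6 or 3
2. given y_C1 > -236/21: keep 3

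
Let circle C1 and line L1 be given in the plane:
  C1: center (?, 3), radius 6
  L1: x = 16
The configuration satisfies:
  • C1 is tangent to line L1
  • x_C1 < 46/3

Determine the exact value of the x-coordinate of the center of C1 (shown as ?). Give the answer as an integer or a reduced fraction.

10

1. [C1‖L1]  x_C1² − 32x_C1 + 220 = 0  ⇒  x_C1 = 10 or 22
2. given x_C1 < 46/3: keep 10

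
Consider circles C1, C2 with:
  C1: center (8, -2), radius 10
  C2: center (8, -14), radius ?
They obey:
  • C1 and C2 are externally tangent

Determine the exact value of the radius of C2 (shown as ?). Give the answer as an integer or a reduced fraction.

1. [ext C1·C2]  r_C2² + 20r_C2 − 44 = 0  ⇒  r_C2 = 2 (r>0 drops 1)

2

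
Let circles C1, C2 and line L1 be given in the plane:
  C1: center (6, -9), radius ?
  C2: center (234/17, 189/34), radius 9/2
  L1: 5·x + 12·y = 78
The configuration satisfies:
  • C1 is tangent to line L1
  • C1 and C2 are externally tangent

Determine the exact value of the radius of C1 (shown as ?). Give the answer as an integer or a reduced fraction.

1. [C1‖L1]  r_C1² − 144 = 0  ⇒  r_C1 = 12 (r>0 drops 1)
2. [ext C1·C2]  r_C1² + 9r_C1 − 252 = 0  ⇒  r_C1 = 12 (r>0 drops 1)

12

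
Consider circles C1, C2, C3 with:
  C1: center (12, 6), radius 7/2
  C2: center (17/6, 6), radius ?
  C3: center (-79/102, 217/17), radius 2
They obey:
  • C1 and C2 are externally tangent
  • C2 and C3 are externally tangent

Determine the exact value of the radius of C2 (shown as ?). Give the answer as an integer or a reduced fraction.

1. [ext C1·C2]  r_C2² + 7r_C2 − 646/9 = 0  ⇒  r_C2 = 17/3 (r>0 drops 1)
2. [ext C2·C3]  r_C2² + 4r_C2 − 493/9 = 0  ⇒  r_C2 = 17/3 (r>0 drops 1)

17/3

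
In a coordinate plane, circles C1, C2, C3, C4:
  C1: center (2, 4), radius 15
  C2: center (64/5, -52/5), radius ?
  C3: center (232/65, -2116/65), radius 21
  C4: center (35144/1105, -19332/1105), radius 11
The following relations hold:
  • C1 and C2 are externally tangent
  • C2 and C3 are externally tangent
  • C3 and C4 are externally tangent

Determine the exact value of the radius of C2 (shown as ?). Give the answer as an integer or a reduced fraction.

1. [ext C1·C2]  r_C2² + 30r_C2 − 99 = 0  ⇒  r_C2 = 3 (r>0 drops 1)
2. [ext C2·C3]  r_C2² + 42r_C2 − 135 = 0  ⇒  r_C2 = 3 (r>0 drops 1)

3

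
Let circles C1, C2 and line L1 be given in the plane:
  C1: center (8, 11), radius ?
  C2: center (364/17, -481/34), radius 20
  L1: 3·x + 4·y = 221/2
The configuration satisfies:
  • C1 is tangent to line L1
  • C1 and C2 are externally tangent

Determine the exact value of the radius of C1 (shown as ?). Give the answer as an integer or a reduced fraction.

1. [C1‖L1]  r_C1² − 289/4 = 0  ⇒  r_C1 = 17/2 (r>0 drops 1)
2. [ext C1·C2]  r_C1² + 40r_C1 − 1649/4 = 0  ⇒  r_C1 = 17/2 (r>0 drops 1)

17/2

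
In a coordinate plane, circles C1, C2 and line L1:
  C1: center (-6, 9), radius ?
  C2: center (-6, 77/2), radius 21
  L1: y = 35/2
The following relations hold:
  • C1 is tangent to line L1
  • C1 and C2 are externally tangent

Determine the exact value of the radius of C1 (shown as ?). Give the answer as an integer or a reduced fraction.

1. [C1‖L1]  r_C1² − 289/4 = 0  ⇒  r_C1 = 17/2 (r>0 drops 1)
2. [ext C1·C2]  r_C1² + 42r_C1 − 1717/4 = 0  ⇒  r_C1 = 17/2 (r>0 drops 1)

17/2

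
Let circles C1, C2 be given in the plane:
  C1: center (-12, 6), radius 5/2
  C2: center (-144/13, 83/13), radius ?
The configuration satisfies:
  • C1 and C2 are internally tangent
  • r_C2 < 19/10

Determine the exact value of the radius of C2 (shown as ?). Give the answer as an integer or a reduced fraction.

1. [int C1,C2]  r_C2² − 5r_C2 + 21/4 = 0  ⇒  r_C2 = 3/2 or 7/2
2. given r_C2 < 19/10: keep 3/2

3/2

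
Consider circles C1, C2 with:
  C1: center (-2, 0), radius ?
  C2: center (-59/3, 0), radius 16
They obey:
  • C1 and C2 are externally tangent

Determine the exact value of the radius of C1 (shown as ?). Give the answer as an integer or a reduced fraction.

5/3

1. [ext C1·C2]  r_C1² + 32r_C1 − 505/9 = 0  ⇒  r_C1 = 5/3 (r>0 drops 1)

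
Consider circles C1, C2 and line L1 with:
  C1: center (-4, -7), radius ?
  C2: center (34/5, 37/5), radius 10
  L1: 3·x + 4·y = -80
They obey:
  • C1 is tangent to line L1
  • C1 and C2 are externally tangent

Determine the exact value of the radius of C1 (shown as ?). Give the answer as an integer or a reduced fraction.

8

1. [C1‖L1]  r_C1² − 64 = 0  ⇒  r_C1 = 8 (r>0 drops 1)
2. [ext C1·C2]  r_C1² + 20r_C1 − 224 = 0  ⇒  r_C1 = 8 (r>0 drops 1)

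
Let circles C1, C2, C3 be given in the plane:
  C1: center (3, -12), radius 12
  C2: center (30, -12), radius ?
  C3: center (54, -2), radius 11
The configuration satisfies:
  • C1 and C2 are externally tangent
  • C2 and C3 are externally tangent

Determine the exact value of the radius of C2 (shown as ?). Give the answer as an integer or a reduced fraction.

1. [ext C1·C2]  r_C2² + 24r_C2 − 585 = 0  ⇒  r_C2 = 15 (r>0 drops 1)
2. [ext C2·C3]  r_C2² + 22r_C2 − 555 = 0  ⇒  r_C2 = 15 (r>0 drops 1)

15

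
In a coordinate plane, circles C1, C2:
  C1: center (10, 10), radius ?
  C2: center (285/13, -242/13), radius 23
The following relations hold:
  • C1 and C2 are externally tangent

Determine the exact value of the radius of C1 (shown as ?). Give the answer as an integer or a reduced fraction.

8

1. [ext C1·C2]  r_C1² + 46r_C1 − 432 = 0  ⇒  r_C1 = 8 (r>0 drops 1)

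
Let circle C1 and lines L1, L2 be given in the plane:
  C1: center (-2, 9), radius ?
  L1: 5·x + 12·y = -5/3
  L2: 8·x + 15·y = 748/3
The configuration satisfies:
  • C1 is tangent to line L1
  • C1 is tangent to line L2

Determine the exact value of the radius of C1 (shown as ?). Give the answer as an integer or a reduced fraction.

1. [C1‖L1]  r_C1² − 529/9 = 0  ⇒  r_C1 = 23/3 (r>0 drops 1)
2. [C1‖L2]  r_C1² − 529/9 = 0  ⇒  r_C1 = 23/3 (r>0 drops 1)

23/3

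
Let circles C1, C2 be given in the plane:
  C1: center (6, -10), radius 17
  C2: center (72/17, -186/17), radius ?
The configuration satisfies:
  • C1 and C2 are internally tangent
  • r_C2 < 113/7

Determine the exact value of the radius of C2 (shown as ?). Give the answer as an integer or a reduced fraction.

1. [int C1,C2]  r_C2² − 34r_C2 + 285 = 0  ⇒  r_C2 = 15 or 19
2. given r_C2 < 113/7: keep 15

15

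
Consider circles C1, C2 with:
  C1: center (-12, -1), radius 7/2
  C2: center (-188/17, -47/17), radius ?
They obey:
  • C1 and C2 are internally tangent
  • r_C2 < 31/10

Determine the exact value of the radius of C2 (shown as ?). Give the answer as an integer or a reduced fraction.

1. [int C1,C2]  r_C2² − 7r_C2 + 33/4 = 0  ⇒  r_C2 = 3/2 or 11/2
2. given r_C2 < 31/10: keep 3/2

3/2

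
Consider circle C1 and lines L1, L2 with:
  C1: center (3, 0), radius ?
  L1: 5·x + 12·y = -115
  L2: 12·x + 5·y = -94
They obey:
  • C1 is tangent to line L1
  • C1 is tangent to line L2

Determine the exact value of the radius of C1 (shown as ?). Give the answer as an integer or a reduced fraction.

1. [C1‖L1]  r_C1² − 100 = 0  ⇒  r_C1 = 10 (r>0 drops 1)
2. [C1‖L2]  r_C1² − 100 = 0  ⇒  r_C1 = 10 (r>0 drops 1)

10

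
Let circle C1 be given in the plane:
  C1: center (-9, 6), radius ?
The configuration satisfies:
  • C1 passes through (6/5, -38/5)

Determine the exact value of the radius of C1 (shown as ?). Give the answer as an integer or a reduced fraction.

1. [C1∋P]  r_C1² − 289 = 0  ⇒  r_C1 = 17 (r>0 drops 1)

17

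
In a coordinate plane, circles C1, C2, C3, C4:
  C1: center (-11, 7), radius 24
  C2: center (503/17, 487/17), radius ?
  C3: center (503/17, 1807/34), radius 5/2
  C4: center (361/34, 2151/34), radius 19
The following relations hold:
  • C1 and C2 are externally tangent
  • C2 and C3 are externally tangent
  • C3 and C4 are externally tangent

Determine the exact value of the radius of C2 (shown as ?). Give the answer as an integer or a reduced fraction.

1. [ext C1·C2]  r_C2² + 48r_C2 − 1540 = 0  ⇒  r_C2 = 22 (r>0 drops 1)
2. [ext C2·C3]  r_C2² + 5r_C2 − 594 = 0  ⇒  r_C2 = 22 (r>0 drops 1)

22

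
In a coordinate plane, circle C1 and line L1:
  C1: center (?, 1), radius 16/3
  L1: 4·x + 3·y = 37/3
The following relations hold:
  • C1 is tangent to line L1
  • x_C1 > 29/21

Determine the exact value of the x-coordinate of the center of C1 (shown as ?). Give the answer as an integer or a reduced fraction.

9

1. [C1‖L1]  x_C1² − (14/3)x_C1 − 39 = 0  ⇒  x_C1 = -13/3 or 9
2. given x_C1 > 29/21: keep 9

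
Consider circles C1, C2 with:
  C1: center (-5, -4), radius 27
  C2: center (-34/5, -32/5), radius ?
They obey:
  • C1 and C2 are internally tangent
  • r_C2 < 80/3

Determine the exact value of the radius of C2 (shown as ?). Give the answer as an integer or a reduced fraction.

1. [int C1,C2]  r_C2² − 54r_C2 + 720 = 0  ⇒  r_C2 = 24 or 30
2. given r_C2 < 80/3: keep 24

24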